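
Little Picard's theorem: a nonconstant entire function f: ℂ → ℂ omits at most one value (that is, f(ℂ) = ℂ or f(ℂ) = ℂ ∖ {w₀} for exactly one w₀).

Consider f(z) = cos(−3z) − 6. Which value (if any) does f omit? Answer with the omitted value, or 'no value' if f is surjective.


Little Picard bounds the complement of f(ℂ) to at most one point.
cos is entire and surjective onto ℂ: for every w ∈ ℂ, cos(ζ) = w has a solution ζ ∈ ℂ (e.g., via the complex inverse arccos). With ζ = −3z this gives z = ζ/(-3). Then 1·cos(−3z) takes every value in 1·ℂ = ℂ, and adding -6 is a bijection of ℂ. So f is surjective and omits no value. (Note: only on the real line is cos bounded by [−1, 1].)

Omitted value: no value.


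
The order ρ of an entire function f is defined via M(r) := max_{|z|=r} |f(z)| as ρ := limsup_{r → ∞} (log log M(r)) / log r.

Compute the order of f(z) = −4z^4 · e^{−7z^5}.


M(r) = max_{|z|=r} |-4|·|z|^4·|e^{−7z^5}| = 4·r^4 · e^{7r^5} (the factors attain their maxima compatibly on |z|=r). Then log M(r) = log 4 + 4·log r + 7r^5, dominated by the last term, so log log M(r) ~ 5·log r. The polynomial factor -4z^4 contributes only a log r term and does not affect the order. ρ = 5.
Therefore ρ = 5.

Order ρ = 5.


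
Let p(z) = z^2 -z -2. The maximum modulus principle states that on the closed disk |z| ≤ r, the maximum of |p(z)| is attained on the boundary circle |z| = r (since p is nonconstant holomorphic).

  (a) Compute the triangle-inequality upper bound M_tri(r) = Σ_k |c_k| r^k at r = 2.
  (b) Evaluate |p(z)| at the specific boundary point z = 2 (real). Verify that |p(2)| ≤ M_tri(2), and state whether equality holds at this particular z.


Coefficients: c_0 = -2, c_1 = -1, c_2 = 1. Radius r = 2.
Part (a). Triangle bound: M_tri(r) = Σ_k |c_k| r^k
  = |-2|·2^0 + |-1|·2^1 + |1|·2^2
  = 2 + 2 + 4 = 8.
This bounds M(r) := max_{|z|=r} |p(z)| from above; equality holds iff all terms c_k z^k can be made to align in phase at a single z on |z|=r.
Part (b). At z = 2 (real, on the circle |z| = r):
  p(2) = (-2)·2^0 + (-1)·2^1 + (1)·2^2 = 0.
  |p(2)| = 0.
Check: |p(2)| = 0 ≤ 8 = M_tri(2). ✓ Equality does not hold at z = 2 (the coefficients have mixed signs, so the terms do not all align in phase there).

M_tri(2) = 8; |p(2)| = 0; equality at z=2: no.


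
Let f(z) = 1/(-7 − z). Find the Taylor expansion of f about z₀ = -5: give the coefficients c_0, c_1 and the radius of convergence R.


Let w = z − z₀, so z = z₀ + w.
Then -7 − z = -7 − (z₀ + w) = (-7 − z₀) − w = -2 − w.
f(z) = 1/(-2 − w) = (1/(-2)) · 1/(1 − w/(-2)) = Σ_{n≥0} w^n / (-2)^(n+1).
So c_n = 1/(-2)^(n+1):
  c_0 = 1/(-2)^1 = -1/2.
  c_1 = 1/(-2)^2 = 1/4.
The series is valid for |w/d| < 1, i.e. |z − z₀| < |d|.
Radius of convergence: R = |-7 − z₀| = |-2| = 2 (distance from z₀ to the singularity z = -7).

c_0 = -1/2, c_1 = 1/4; R = 2.


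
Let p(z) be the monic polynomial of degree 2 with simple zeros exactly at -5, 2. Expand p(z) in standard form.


The polynomial is p(z) = ∏_{α ∈ S} (z − α), where S = {-5, 2}.
Expanding the product yields: p(z) = z^2 + 3·z -10.
The resulting polynomial has degree 2 and real coefficients as required.

p(z) = z^2 + 3·z -10.


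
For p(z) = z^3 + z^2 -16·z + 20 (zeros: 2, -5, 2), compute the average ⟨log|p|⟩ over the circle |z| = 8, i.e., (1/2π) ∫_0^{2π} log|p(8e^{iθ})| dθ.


Zeros: -5, 2, 2; r = 8.
Inside |z| < r: -5, 2, 2. Outside (|z| ≥ r): ∅.
p(0) = 20, so log|p(0)| = log(20) = 2.9957.
Apply Jensen: I(r) = log|p(0)| + Σ_k log(r/|z_k|), summed over zeros inside |z| < r.
  log(r/|z_k|) for z_k = 2: log(8/2) = 1.3863
  log(r/|z_k|) for z_k = -5: log(8/5) = 0.4700
  log(r/|z_k|) for z_k = 2: log(8/2) = 1.3863
Sum over inside zeros: 3.2426.
I(r) = log|p(0)| + (inside sum) = 2.9957 + 3.2426 = 6.2383.
Closed form (all zeros inside, monic): I(r) = n·log(r) = 3·log(8) = 6.2383. ✓

I(r) ≈ 6.2383.


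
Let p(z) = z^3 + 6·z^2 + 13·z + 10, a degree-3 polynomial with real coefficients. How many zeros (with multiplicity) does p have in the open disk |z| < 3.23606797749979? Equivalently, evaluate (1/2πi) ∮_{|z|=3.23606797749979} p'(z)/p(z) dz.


The zeros of p are: (-2 + 1i), (-2 - 1i), -2.
Their magnitudes are: 2.236, 2.236, 2.
Zeros with |z| < R = 3.23606797749979: (-2 + 1i), (-2 - 1i), -2.
Count = 3.
By the argument principle, (1/2πi) ∮_{|z|=R} p'(z)/p(z) dz equals exactly this count.

Number of zeros inside |z| < 3.23606797749979: 3.


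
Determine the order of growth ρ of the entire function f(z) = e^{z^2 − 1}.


|e^{z^2 − 1}| = e^{Re(1·z^2) + -1} ≤ e^{1|z|^2 + -1} = e^{1r^2 + -1} on |z| = r, so ρ ≤ 2. Choosing z on |z|=r so that 1·z^2 is real positive (always possible by picking arg z appropriately) gives |f(z)| = e^{1r^2 + -1}, matching the bound. The additive constant -1 does not affect log log M(r) ~ 2·log r. Hence ρ = 2.
Therefore ρ = 2.

Order ρ = 2.


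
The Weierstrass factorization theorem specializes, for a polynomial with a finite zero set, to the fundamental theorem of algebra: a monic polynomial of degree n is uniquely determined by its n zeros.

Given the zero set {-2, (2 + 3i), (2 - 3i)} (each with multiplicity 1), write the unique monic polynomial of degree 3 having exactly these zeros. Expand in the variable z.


The polynomial is p(z) = ∏_{α ∈ S} (z − α), where S = {-2, (2 + 3i), (2 - 3i)}.
Expanding the product yields: p(z) = z^3 -2·z^2 + 5·z + 26.
Note conjugate pairs combine to real quadratics: (z − (2+3i))(z − (2−3i)) = z² − 4z + 13.
The resulting polynomial has degree 3 and real coefficients as required.

p(z) = z^3 -2·z^2 + 5·z + 26.


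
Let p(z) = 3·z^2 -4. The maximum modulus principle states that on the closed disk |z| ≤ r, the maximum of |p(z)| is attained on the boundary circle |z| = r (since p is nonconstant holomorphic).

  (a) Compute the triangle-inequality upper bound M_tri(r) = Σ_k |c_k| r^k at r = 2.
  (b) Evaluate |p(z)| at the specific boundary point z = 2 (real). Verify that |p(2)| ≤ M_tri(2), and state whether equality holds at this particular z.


Coefficients: c_0 = -4, c_1 = 0, c_2 = 3. Radius r = 2.
Part (a). Triangle bound: M_tri(r) = Σ_k |c_k| r^k
  = |-4|·2^0 + |0|·2^1 + |3|·2^2
  = 4 + 0 + 12 = 16.
This bounds M(r) := max_{|z|=r} |p(z)| from above; equality holds iff all terms c_k z^k can be made to align in phase at a single z on |z|=r.
Part (b). At z = 2 (real, on the circle |z| = r):
  p(2) = (-4)·2^0 + (0)·2^1 + (3)·2^2 = 8.
  |p(2)| = 8.
Check: |p(2)| = 8 ≤ 16 = M_tri(2). ✓ Equality does not hold at z = 2 (the coefficients have mixed signs, so the terms do not all align in phase there).

M_tri(2) = 16; |p(2)| = 8; equality at z=2: no.


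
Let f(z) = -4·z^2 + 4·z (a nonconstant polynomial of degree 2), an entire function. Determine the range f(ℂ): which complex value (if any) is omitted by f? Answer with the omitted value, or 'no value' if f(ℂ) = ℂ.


Little Picard bounds the complement of f(ℂ) to at most one point.
For every w ∈ ℂ, the equation p(z) − w = 0 is a nonconstant polynomial in z and hence has at least one root by the fundamental theorem of algebra. So p is surjective onto ℂ, omitting no value.

Omitted value: no value.


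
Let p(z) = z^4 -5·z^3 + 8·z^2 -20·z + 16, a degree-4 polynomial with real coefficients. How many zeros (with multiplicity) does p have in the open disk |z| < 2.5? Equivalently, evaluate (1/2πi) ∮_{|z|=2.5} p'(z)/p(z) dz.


The zeros of p are: 1, 4, (0 + 2i), (0 - 2i).
Their magnitudes are: 1, 4, 2, 2.
Zeros with |z| < R = 2.5: 1, (0 + 2i), (0 - 2i).
Count = 3.
By the argument principle, (1/2πi) ∮_{|z|=R} p'(z)/p(z) dz equals exactly this count.

Number of zeros inside |z| < 2.5: 3.


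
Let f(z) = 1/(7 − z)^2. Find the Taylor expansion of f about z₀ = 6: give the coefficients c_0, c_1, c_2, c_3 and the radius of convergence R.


Let w = z − z₀, so z = z₀ + w.
Then 7 − z = 7 − (z₀ + w) = (7 − z₀) − w = 1 − w.
f(z) = 1/(1 − w)^2 = (1/(1)^2) · (1 − w/(1))^{−2}.
By the binomial series (1−u)^{−2} = Σ_{n≥0} C(n+1, 1) u^n for |u|<1, with u = w/(1):
  c_n = C(n+1, 1) / (1)^(n+2).
  c_0 = 1/(1)^2 = 1.
  c_1 = 2/(1)^3 = 2.
  c_2 = 3/(1)^4 = 3.
  c_3 = 4/(1)^5 = 4.
The series is valid for |w/d| < 1, i.e. |z − z₀| < |d|.
Radius of convergence: R = |7 − z₀| = |1| = 1 (distance from z₀ to the singularity z = 7).

c_0 = 1, c_1 = 2, c_2 = 3, c_3 = 4; R = 1.


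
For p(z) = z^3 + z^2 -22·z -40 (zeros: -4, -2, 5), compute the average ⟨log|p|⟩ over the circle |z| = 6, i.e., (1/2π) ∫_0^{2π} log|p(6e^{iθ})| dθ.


Zeros: -4, -2, 5; r = 6.
Inside |z| < r: -4, -2, 5. Outside (|z| ≥ r): ∅.
p(0) = -40, so log|p(0)| = log(40) = 3.6889.
Apply Jensen: I(r) = log|p(0)| + Σ_k log(r/|z_k|), summed over zeros inside |z| < r.
  log(r/|z_k|) for z_k = -4: log(6/4) = 0.4055
  log(r/|z_k|) for z_k = -2: log(6/2) = 1.0986
  log(r/|z_k|) for z_k = 5: log(6/5) = 0.1823
Sum over inside zeros: 1.6864.
I(r) = log|p(0)| + (inside sum) = 3.6889 + 1.6864 = 5.3753.
Closed form (all zeros inside, monic): I(r) = n·log(r) = 3·log(6) = 5.3753. ✓

I(r) ≈ 5.3753.


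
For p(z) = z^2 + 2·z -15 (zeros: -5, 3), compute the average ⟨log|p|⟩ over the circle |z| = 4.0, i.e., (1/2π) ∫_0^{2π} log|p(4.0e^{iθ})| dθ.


Zeros: -5, 3; r = 4.0.
Inside |z| < r: 3. Outside (|z| ≥ r): -5.
p(0) = -15, so log|p(0)| = log(15) = 2.7081.
Apply Jensen: I(r) = log|p(0)| + Σ_k log(r/|z_k|), summed over zeros inside |z| < r.
  log(r/|z_k|) for z_k = 3: log(4.0/3) = 0.2877
  Outside zeros (-5) contribute nothing to the Jensen sum.
Sum over inside zeros: 0.2877.
I(r) = log|p(0)| + (inside sum) = 2.7081 + 0.2877 = 2.9957.
Note: since some zeros are outside |z| ≤ r, the simplified n·log(r) form does NOT apply — only the inside zeros contribute.

I(r) ≈ 2.9957.


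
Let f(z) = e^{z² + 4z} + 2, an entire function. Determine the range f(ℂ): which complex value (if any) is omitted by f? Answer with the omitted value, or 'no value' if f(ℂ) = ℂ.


Little Picard bounds the complement of f(ℂ) to at most one point.
The exponent g(z) = z² + 4z is a nonconstant polynomial, hence surjective onto ℂ. So e^{g(z)} takes every value in {e^w : w ∈ ℂ} = ℂ ∖ {0}. Adding 2 shifts the range to ℂ ∖ {2}. f omits exactly 2.

Omitted value: 2.


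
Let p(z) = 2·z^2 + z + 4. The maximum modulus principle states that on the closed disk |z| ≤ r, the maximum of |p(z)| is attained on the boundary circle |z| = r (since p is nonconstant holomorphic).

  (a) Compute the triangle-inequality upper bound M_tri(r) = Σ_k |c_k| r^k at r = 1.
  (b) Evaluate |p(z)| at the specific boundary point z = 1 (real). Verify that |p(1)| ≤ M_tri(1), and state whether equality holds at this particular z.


Coefficients: c_0 = 4, c_1 = 1, c_2 = 2. Radius r = 1.
Part (a). Triangle bound: M_tri(r) = Σ_k |c_k| r^k
  = |4|·1^0 + |1|·1^1 + |2|·1^2
  = 4 + 1 + 2 = 7.
This bounds M(r) := max_{|z|=r} |p(z)| from above; equality holds iff all terms c_k z^k can be made to align in phase at a single z on |z|=r.
Part (b). At z = 1 (real, on the circle |z| = r):
  p(1) = (4)·1^0 + (1)·1^1 + (2)·1^2 = 7.
  |p(1)| = 7.
Since all nonzero coefficients share the same sign, |p(1)| = 7 = M_tri(1); the triangle bound is attained at z = 1, so in fact M(r) = 7.

M_tri(1) = 7; |p(1)| = 7; equality at z=1: yes.


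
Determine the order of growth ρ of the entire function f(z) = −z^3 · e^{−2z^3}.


M(r) = max_{|z|=r} |-1|·|z|^3·|e^{−2z^3}| = 1·r^3 · e^{2r^3} (the factors attain their maxima compatibly on |z|=r). Then log M(r) = log 1 + 3·log r + 2r^3, dominated by the last term, so log log M(r) ~ 3·log r. The polynomial factor -1z^3 contributes only a log r term and does not affect the order. ρ = 3.
Therefore ρ = 3.

Order ρ = 3.


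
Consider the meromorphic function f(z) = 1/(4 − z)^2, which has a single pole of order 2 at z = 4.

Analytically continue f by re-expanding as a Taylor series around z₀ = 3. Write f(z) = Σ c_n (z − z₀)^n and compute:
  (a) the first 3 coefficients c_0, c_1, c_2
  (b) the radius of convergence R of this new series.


Let w = z − z₀, so z = z₀ + w.
Then 4 − z = 4 − (z₀ + w) = (4 − z₀) − w = 1 − w.
f(z) = 1/(1 − w)^2 = (1/(1)^2) · (1 − w/(1))^{−2}.
By the binomial series (1−u)^{−2} = Σ_{n≥0} C(n+1, 1) u^n for |u|<1, with u = w/(1):
  c_n = C(n+1, 1) / (1)^(n+2).
  c_0 = 1/(1)^2 = 1.
  c_1 = 2/(1)^3 = 2.
  c_2 = 3/(1)^4 = 3.
The series is valid for |w/d| < 1, i.e. |z − z₀| < |d|.
Radius of convergence: R = |4 − z₀| = |1| = 1 (distance from z₀ to the singularity z = 4).

c_0 = 1, c_1 = 2, c_2 = 3; R = 1.


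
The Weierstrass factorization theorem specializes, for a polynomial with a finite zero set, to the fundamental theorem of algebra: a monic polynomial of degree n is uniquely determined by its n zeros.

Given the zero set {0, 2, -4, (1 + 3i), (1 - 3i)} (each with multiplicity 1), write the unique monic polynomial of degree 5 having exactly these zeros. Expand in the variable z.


The polynomial is p(z) = ∏_{α ∈ S} (z − α), where S = {0, 2, -4, (1 + 3i), (1 - 3i)}.
Expanding the product yields: p(z) = z^5 -2·z^3 + 36·z^2 -80·z.
Note conjugate pairs combine to real quadratics: (z − (1+3i))(z − (1−3i)) = z² − 2z + 10.
The resulting polynomial has degree 5 and real coefficients as required.

p(z) = z^5 -2·z^3 + 36·z^2 -80·z.


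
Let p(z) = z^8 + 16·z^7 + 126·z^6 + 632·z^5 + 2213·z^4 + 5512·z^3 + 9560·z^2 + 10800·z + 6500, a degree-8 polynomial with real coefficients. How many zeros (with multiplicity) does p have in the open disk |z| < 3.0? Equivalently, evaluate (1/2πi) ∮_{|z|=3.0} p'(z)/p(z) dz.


The zeros of p are: (-1 + 3i), (-1 - 3i), (-3 + 1i), (-3 - 1i), (-1 + 2i), (-1 - 2i), (-3 + 2i), (-3 - 2i).
Their magnitudes are: 3.162, 3.162, 3.162, 3.162, 2.236, 2.236, 3.606, 3.606.
Zeros with |z| < R = 3.0: (-1 + 2i), (-1 - 2i).
Count = 2.
By the argument principle, (1/2πi) ∮_{|z|=R} p'(z)/p(z) dz equals exactly this count.

Number of zeros inside |z| < 3.0: 2.


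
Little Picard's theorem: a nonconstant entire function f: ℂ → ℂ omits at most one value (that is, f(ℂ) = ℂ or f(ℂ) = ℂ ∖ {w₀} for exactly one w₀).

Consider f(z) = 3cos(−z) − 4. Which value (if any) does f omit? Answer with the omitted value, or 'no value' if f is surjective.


Little Picard bounds the complement of f(ℂ) to at most one point.
cos is entire and surjective onto ℂ: for every w ∈ ℂ, cos(ζ) = w has a solution ζ ∈ ℂ (e.g., via the complex inverse arccos). With ζ = −z this gives z = ζ/(-1). Then 3·cos(−z) takes every value in 3·ℂ = ℂ, and adding -4 is a bijection of ℂ. So f is surjective and omits no value. (Note: only on the real line is cos bounded by [−1, 1].)

Omitted value: no value.


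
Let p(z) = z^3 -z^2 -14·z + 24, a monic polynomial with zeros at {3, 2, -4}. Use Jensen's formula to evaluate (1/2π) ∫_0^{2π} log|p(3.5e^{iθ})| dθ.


Zeros: -4, 2, 3; r = 3.5.
Inside |z| < r: 2, 3. Outside (|z| ≥ r): -4.
p(0) = 24, so log|p(0)| = log(24) = 3.1781.
Apply Jensen: I(r) = log|p(0)| + Σ_k log(r/|z_k|), summed over zeros inside |z| < r.
  log(r/|z_k|) for z_k = 3: log(3.5/3) = 0.1542
  log(r/|z_k|) for z_k = 2: log(3.5/2) = 0.5596
  Outside zeros (-4) contribute nothing to the Jensen sum.
Sum over inside zeros: 0.7138.
I(r) = log|p(0)| + (inside sum) = 3.1781 + 0.7138 = 3.8918.
Note: since some zeros are outside |z| ≤ r, the simplified n·log(r) form does NOT apply — only the inside zeros contribute.

I(r) ≈ 3.8918.


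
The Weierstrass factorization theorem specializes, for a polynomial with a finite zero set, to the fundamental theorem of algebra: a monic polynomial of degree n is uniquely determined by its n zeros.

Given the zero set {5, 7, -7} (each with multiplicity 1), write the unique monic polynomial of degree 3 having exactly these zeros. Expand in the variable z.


The polynomial is p(z) = ∏_{α ∈ S} (z − α), where S = {5, 7, -7}.
Expanding the product yields: p(z) = z^3 -5·z^2 -49·z + 245.
The resulting polynomial has degree 3 and real coefficients as required.

p(z) = z^3 -5·z^2 -49·z + 245.


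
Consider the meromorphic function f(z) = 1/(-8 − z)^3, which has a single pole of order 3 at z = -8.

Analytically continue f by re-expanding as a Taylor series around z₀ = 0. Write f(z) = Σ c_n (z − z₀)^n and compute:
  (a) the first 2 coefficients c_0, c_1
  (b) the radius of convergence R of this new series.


Let w = z − z₀, so z = z₀ + w.
Then -8 − z = -8 − (z₀ + w) = (-8 − z₀) − w = -8 − w.
f(z) = 1/(-8 − w)^3 = (1/(-8)^3) · (1 − w/(-8))^{−3}.
By the binomial series (1−u)^{−3} = Σ_{n≥0} C(n+2, 2) u^n for |u|<1, with u = w/(-8):
  c_n = C(n+2, 2) / (-8)^(n+3).
  c_0 = 1/(-8)^3 = -1/512.
  c_1 = 3/(-8)^4 = 3/4096.
The series is valid for |w/d| < 1, i.e. |z − z₀| < |d|.
Radius of convergence: R = |-8 − z₀| = |-8| = 8 (distance from z₀ to the singularity z = -8).

c_0 = -1/512, c_1 = 3/4096; R = 8.


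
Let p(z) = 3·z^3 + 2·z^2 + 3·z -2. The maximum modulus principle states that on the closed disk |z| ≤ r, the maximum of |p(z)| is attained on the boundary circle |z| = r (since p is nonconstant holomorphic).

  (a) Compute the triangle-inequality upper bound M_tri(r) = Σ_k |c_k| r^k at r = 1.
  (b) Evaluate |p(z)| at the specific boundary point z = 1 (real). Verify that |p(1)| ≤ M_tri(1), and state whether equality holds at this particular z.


Coefficients: c_0 = -2, c_1 = 3, c_2 = 2, c_3 = 3. Radius r = 1.
Part (a). Triangle bound: M_tri(r) = Σ_k |c_k| r^k
  = |-2|·1^0 + |3|·1^1 + |2|·1^2 + |3|·1^3
  = 2 + 3 + 2 + 3 = 10.
This bounds M(r) := max_{|z|=r} |p(z)| from above; equality holds iff all terms c_k z^k can be made to align in phase at a single z on |z|=r.
Part (b). At z = 1 (real, on the circle |z| = r):
  p(1) = (-2)·1^0 + (3)·1^1 + (2)·1^2 + (3)·1^3 = 6.
  |p(1)| = 6.
Check: |p(1)| = 6 ≤ 10 = M_tri(1). ✓ Equality does not hold at z = 1 (the coefficients have mixed signs, so the terms do not all align in phase there).

M_tri(1) = 10; |p(1)| = 6; equality at z=1: no.


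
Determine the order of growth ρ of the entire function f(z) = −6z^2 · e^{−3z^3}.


M(r) = max_{|z|=r} |-6|·|z|^2·|e^{−3z^3}| = 6·r^2 · e^{3r^3} (the factors attain their maxima compatibly on |z|=r). Then log M(r) = log 6 + 2·log r + 3r^3, dominated by the last term, so log log M(r) ~ 3·log r. The polynomial factor -6z^2 contributes only a log r term and does not affect the order. ρ = 3.
Therefore ρ = 3.

Order ρ = 3.


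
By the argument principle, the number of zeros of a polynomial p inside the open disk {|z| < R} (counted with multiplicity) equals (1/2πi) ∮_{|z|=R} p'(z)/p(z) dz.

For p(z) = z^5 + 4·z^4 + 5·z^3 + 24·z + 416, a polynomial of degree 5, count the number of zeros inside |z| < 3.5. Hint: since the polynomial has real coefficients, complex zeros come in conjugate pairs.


The zeros of p are: -4, (-2 + 3i), (-2 - 3i), (2 + 2i), (2 - 2i).
Their magnitudes are: 4, 3.606, 3.606, 2.828, 2.828.
Zeros with |z| < R = 3.5: (2 + 2i), (2 - 2i).
Count = 2.
By the argument principle, (1/2πi) ∮_{|z|=R} p'(z)/p(z) dz equals exactly this count.

Number of zeros inside |z| < 3.5: 2.


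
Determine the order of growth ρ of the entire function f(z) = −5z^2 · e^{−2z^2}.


M(r) = max_{|z|=r} |-5|·|z|^2·|e^{−2z^2}| = 5·r^2 · e^{2r^2} (the factors attain their maxima compatibly on |z|=r). Then log M(r) = log 5 + 2·log r + 2r^2, dominated by the last term, so log log M(r) ~ 2·log r. The polynomial factor -5z^2 contributes only a log r term and does not affect the order. ρ = 2.
Therefore ρ = 2.

Order ρ = 2.


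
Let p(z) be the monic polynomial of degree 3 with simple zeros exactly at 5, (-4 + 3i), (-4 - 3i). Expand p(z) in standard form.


The polynomial is p(z) = ∏_{α ∈ S} (z − α), where S = {5, (-4 + 3i), (-4 - 3i)}.
Expanding the product yields: p(z) = z^3 + 3·z^2 -15·z -125.
Note conjugate pairs combine to real quadratics: (z − (-4+3i))(z − (-4−3i)) = z² + 8z + 25.
The resulting polynomial has degree 3 and real coefficients as required.

p(z) = z^3 + 3·z^2 -15·z -125.


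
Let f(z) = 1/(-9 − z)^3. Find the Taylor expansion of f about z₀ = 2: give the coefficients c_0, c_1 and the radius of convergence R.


Let w = z − z₀, so z = z₀ + w.
Then -9 − z = -9 − (z₀ + w) = (-9 − z₀) − w = -11 − w.
f(z) = 1/(-11 − w)^3 = (1/(-11)^3) · (1 − w/(-11))^{−3}.
By the binomial series (1−u)^{−3} = Σ_{n≥0} C(n+2, 2) u^n for |u|<1, with u = w/(-11):
  c_n = C(n+2, 2) / (-11)^(n+3).
  c_0 = 1/(-11)^3 = -1/1331.
  c_1 = 3/(-11)^4 = 3/14641.
The series is valid for |w/d| < 1, i.e. |z − z₀| < |d|.
Radius of convergence: R = |-9 − z₀| = |-11| = 11 (distance from z₀ to the singularity z = -9).

c_0 = -1/1331, c_1 = 3/14641; R = 11.


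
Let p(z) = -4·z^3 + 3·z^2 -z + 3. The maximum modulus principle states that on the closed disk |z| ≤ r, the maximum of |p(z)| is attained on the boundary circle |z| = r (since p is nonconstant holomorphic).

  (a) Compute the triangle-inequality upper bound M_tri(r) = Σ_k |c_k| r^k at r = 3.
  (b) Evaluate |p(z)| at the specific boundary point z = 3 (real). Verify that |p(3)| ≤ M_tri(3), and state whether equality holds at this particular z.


Coefficients: c_0 = 3, c_1 = -1, c_2 = 3, c_3 = -4. Radius r = 3.
Part (a). Triangle bound: M_tri(r) = Σ_k |c_k| r^k
  = |3|·3^0 + |-1|·3^1 + |3|·3^2 + |-4|·3^3
  = 3 + 3 + 27 + 108 = 141.
This bounds M(r) := max_{|z|=r} |p(z)| from above; equality holds iff all terms c_k z^k can be made to align in phase at a single z on |z|=r.
Part (b). At z = 3 (real, on the circle |z| = r):
  p(3) = (3)·3^0 + (-1)·3^1 + (3)·3^2 + (-4)·3^3 = -81.
  |p(3)| = 81.
Check: |p(3)| = 81 ≤ 141 = M_tri(3). ✓ Equality does not hold at z = 3 (the coefficients have mixed signs, so the terms do not all align in phase there).

M_tri(3) = 141; |p(3)| = 81; equality at z=3: no.


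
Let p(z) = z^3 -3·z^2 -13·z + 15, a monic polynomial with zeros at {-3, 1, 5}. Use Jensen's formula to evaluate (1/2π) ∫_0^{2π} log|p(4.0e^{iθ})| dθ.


Zeros: -3, 1, 5; r = 4.0.
Inside |z| < r: -3, 1. Outside (|z| ≥ r): 5.
p(0) = 15, so log|p(0)| = log(15) = 2.7081.
Apply Jensen: I(r) = log|p(0)| + Σ_k log(r/|z_k|), summed over zeros inside |z| < r.
  log(r/|z_k|) for z_k = -3: log(4.0/3) = 0.2877
  log(r/|z_k|) for z_k = 1: log(4.0/1) = 1.3863
  Outside zeros (5) contribute nothing to the Jensen sum.
Sum over inside zeros: 1.6740.
I(r) = log|p(0)| + (inside sum) = 2.7081 + 1.6740 = 4.3820.
Note: since some zeros are outside |z| ≤ r, the simplified n·log(r) form does NOT apply — only the inside zeros contribute.

I(r) ≈ 4.3820.


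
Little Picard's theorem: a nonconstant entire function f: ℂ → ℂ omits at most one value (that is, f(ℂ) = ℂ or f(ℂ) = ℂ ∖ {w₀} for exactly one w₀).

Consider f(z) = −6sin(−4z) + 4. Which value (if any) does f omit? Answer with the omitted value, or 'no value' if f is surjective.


Little Picard bounds the complement of f(ℂ) to at most one point.
sin is entire and surjective onto ℂ: for every w ∈ ℂ, sin(ζ) = w has a solution ζ ∈ ℂ (e.g., via the complex inverse arcsin). With ζ = −4z this gives z = ζ/(-4). Then -6·sin(−4z) takes every value in -6·ℂ = ℂ, and adding 4 is a bijection of ℂ. So f is surjective and omits no value. (Note: only on the real line is sin bounded by [−1, 1].)

Omitted value: no value.


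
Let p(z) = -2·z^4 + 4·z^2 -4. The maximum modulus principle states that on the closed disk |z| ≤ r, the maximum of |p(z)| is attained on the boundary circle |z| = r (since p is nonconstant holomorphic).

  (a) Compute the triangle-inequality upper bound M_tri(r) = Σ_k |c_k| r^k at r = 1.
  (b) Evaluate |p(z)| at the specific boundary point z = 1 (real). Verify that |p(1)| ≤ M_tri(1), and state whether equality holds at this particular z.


Coefficients: c_0 = -4, c_1 = 0, c_2 = 4, c_3 = 0, c_4 = -2. Radius r = 1.
Part (a). Triangle bound: M_tri(r) = Σ_k |c_k| r^k
  = |-4|·1^0 + |0|·1^1 + |4|·1^2 + |0|·1^3 + |-2|·1^4
  = 4 + 0 + 4 + 0 + 2 = 10.
This bounds M(r) := max_{|z|=r} |p(z)| from above; equality holds iff all terms c_k z^k can be made to align in phase at a single z on |z|=r.
Part (b). At z = 1 (real, on the circle |z| = r):
  p(1) = (-4)·1^0 + (0)·1^1 + (4)·1^2 + (0)·1^3 + (-2)·1^4 = -2.
  |p(1)| = 2.
Check: |p(1)| = 2 ≤ 10 = M_tri(1). ✓ Equality does not hold at z = 1 (the coefficients have mixed signs, so the terms do not all align in phase there).

M_tri(1) = 10; |p(1)| = 2; equality at z=1: no.


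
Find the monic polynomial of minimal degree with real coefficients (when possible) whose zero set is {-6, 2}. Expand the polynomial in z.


The polynomial is p(z) = ∏_{α ∈ S} (z − α), where S = {-6, 2}.
Expanding the product yields: p(z) = z^2 + 4·z -12.
The resulting polynomial has degree 2 and real coefficients as required.

p(z) = z^2 + 4·z -12.


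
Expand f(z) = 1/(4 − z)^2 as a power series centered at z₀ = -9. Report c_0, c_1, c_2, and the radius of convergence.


Let w = z − z₀, so z = z₀ + w.
Then 4 − z = 4 − (z₀ + w) = (4 − z₀) − w = 13 − w.
f(z) = 1/(13 − w)^2 = (1/(13)^2) · (1 − w/(13))^{−2}.
By the binomial series (1−u)^{−2} = Σ_{n≥0} C(n+1, 1) u^n for |u|<1, with u = w/(13):
  c_n = C(n+1, 1) / (13)^(n+2).
  c_0 = 1/(13)^2 = 1/169.
  c_1 = 2/(13)^3 = 2/2197.
  c_2 = 3/(13)^4 = 3/28561.
The series is valid for |w/d| < 1, i.e. |z − z₀| < |d|.
Radius of convergence: R = |4 − z₀| = |13| = 13 (distance from z₀ to the singularity z = 4).

c_0 = 1/169, c_1 = 2/2197, c_2 = 3/28561; R = 13.


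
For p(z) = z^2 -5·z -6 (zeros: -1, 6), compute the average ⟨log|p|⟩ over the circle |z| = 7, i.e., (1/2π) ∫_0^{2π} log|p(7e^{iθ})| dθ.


Zeros: -1, 6; r = 7.
Inside |z| < r: -1, 6. Outside (|z| ≥ r): ∅.
p(0) = -6, so log|p(0)| = log(6) = 1.7918.
Apply Jensen: I(r) = log|p(0)| + Σ_k log(r/|z_k|), summed over zeros inside |z| < r.
  log(r/|z_k|) for z_k = -1: log(7/1) = 1.9459
  log(r/|z_k|) for z_k = 6: log(7/6) = 0.1542
Sum over inside zeros: 2.1001.
I(r) = log|p(0)| + (inside sum) = 1.7918 + 2.1001 = 3.8918.
Closed form (all zeros inside, monic): I(r) = n·log(r) = 2·log(7) = 3.8918. ✓

I(r) ≈ 3.8918.


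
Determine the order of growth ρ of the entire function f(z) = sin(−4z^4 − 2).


Write sin(w) = (e^{iw} ± e^{−iw})/(2 or 2i), so |sin(w)| ≤ e^{|w|}. With w = −4z^4 − 2, |w| ≤ 4r^4 + 2 on |z|=r, giving M(r) ≤ e^{4r^4 + 2} and ρ ≤ 4. For the lower bound, choose z on |z|=r with -4z^4 purely imaginary of modulus 4r^4; then |sin(−4z^4 − 2)| grows like e^{4r^4}/2, so ρ ≥ 4. Hence ρ = 4.
Therefore ρ = 4.

Order ρ = 4.


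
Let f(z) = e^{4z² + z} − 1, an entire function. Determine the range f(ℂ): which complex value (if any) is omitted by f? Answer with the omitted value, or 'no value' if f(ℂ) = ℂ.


Little Picard bounds the complement of f(ℂ) to at most one point.
The exponent g(z) = 4z² + z is a nonconstant polynomial, hence surjective onto ℂ. So e^{g(z)} takes every value in {e^w : w ∈ ℂ} = ℂ ∖ {0}. Adding -1 shifts the range to ℂ ∖ {-1}. f omits exactly -1.

Omitted value: -1.


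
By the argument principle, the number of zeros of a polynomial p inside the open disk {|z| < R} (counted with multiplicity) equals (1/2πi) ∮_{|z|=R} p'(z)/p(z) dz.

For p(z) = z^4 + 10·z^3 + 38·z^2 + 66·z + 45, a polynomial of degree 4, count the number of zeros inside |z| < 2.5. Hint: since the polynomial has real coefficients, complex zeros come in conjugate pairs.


The zeros of p are: -3, (-2 + 1i), (-2 - 1i), -3.
Their magnitudes are: 3, 2.236, 2.236, 3.
Zeros with |z| < R = 2.5: (-2 + 1i), (-2 - 1i).
Count = 2.
By the argument principle, (1/2πi) ∮_{|z|=R} p'(z)/p(z) dz equals exactly this count.

Number of zeros inside |z| < 2.5: 2.


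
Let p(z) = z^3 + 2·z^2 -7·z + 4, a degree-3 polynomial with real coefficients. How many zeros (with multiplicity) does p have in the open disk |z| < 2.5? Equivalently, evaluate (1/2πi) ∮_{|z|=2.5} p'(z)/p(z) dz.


The zeros of p are: 1, 1, -4.
Their magnitudes are: 1, 1, 4.
Zeros with |z| < R = 2.5: 1, 1.
Count = 2.
By the argument principle, (1/2πi) ∮_{|z|=R} p'(z)/p(z) dz equals exactly this count.

Number of zeros inside |z| < 2.5: 2.


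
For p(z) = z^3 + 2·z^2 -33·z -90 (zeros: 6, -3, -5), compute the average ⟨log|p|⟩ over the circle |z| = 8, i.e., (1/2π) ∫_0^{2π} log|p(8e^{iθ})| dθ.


Zeros: -5, -3, 6; r = 8.
Inside |z| < r: -5, -3, 6. Outside (|z| ≥ r): ∅.
p(0) = -90, so log|p(0)| = log(90) = 4.4998.
Apply Jensen: I(r) = log|p(0)| + Σ_k log(r/|z_k|), summed over zeros inside |z| < r.
  log(r/|z_k|) for z_k = 6: log(8/6) = 0.2877
  log(r/|z_k|) for z_k = -3: log(8/3) = 0.9808
  log(r/|z_k|) for z_k = -5: log(8/5) = 0.4700
Sum over inside zeros: 1.7385.
I(r) = log|p(0)| + (inside sum) = 4.4998 + 1.7385 = 6.2383.
Closed form (all zeros inside, monic): I(r) = n·log(r) = 3·log(8) = 6.2383. ✓

I(r) ≈ 6.2383.


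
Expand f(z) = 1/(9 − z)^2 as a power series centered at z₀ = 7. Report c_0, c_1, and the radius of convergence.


Let w = z − z₀, so z = z₀ + w.
Then 9 − z = 9 − (z₀ + w) = (9 − z₀) − w = 2 − w.
f(z) = 1/(2 − w)^2 = (1/(2)^2) · (1 − w/(2))^{−2}.
By the binomial series (1−u)^{−2} = Σ_{n≥0} C(n+1, 1) u^n for |u|<1, with u = w/(2):
  c_n = C(n+1, 1) / (2)^(n+2).
  c_0 = 1/(2)^2 = 1/4.
  c_1 = 2/(2)^3 = 1/4.
The series is valid for |w/d| < 1, i.e. |z − z₀| < |d|.
Radius of convergence: R = |9 − z₀| = |2| = 2 (distance from z₀ to the singularity z = 9).

c_0 = 1/4, c_1 = 1/4; R = 2.


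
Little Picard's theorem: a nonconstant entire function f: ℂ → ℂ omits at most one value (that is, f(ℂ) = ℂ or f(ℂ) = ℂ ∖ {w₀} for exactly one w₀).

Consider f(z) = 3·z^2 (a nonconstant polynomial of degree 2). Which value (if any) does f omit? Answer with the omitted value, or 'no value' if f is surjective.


Little Picard bounds the complement of f(ℂ) to at most one point.
For every w ∈ ℂ, the equation p(z) − w = 0 is a nonconstant polynomial in z and hence has at least one root by the fundamental theorem of algebra. So p is surjective onto ℂ, omitting no value.

Omitted value: no value.


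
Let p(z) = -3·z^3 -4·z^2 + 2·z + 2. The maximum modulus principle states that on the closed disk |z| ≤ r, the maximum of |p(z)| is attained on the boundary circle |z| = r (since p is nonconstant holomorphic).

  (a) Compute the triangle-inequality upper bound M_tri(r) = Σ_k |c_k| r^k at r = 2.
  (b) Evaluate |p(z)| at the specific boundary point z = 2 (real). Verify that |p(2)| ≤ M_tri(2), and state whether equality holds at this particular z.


Coefficients: c_0 = 2, c_1 = 2, c_2 = -4, c_3 = -3. Radius r = 2.
Part (a). Triangle bound: M_tri(r) = Σ_k |c_k| r^k
  = |2|·2^0 + |2|·2^1 + |-4|·2^2 + |-3|·2^3
  = 2 + 4 + 16 + 24 = 46.
This bounds M(r) := max_{|z|=r} |p(z)| from above; equality holds iff all terms c_k z^k can be made to align in phase at a single z on |z|=r.
Part (b). At z = 2 (real, on the circle |z| = r):
  p(2) = (2)·2^0 + (2)·2^1 + (-4)·2^2 + (-3)·2^3 = -34.
  |p(2)| = 34.
Check: |p(2)| = 34 ≤ 46 = M_tri(2). ✓ Equality does not hold at z = 2 (the coefficients have mixed signs, so the terms do not all align in phase there).

M_tri(2) = 46; |p(2)| = 34; equality at z=2: no.


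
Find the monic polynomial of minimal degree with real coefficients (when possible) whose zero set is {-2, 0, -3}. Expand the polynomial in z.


The polynomial is p(z) = ∏_{α ∈ S} (z − α), where S = {-2, 0, -3}.
Expanding the product yields: p(z) = z^3 + 5·z^2 + 6·z.
The resulting polynomial has degree 3 and real coefficients as required.

p(z) = z^3 + 5·z^2 + 6·z.


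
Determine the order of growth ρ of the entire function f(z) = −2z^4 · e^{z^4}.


M(r) = max_{|z|=r} |-2|·|z|^4·|e^{z^4}| = 2·r^4 · e^{1r^4} (the factors attain their maxima compatibly on |z|=r). Then log M(r) = log 2 + 4·log r + 1r^4, dominated by the last term, so log log M(r) ~ 4·log r. The polynomial factor -2z^4 contributes only a log r term and does not affect the order. ρ = 4.
Therefore ρ = 4.

Order ρ = 4.


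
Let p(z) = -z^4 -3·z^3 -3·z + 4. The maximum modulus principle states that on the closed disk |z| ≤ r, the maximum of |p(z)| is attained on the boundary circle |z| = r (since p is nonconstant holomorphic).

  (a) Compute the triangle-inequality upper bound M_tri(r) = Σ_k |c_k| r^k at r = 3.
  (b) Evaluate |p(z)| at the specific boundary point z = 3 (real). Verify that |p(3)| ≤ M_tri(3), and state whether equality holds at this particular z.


Coefficients: c_0 = 4, c_1 = -3, c_2 = 0, c_3 = -3, c_4 = -1. Radius r = 3.
Part (a). Triangle bound: M_tri(r) = Σ_k |c_k| r^k
  = |4|·3^0 + |-3|·3^1 + |0|·3^2 + |-3|·3^3 + |-1|·3^4
  = 4 + 9 + 0 + 81 + 81 = 175.
This bounds M(r) := max_{|z|=r} |p(z)| from above; equality holds iff all terms c_k z^k can be made to align in phase at a single z on |z|=r.
Part (b). At z = 3 (real, on the circle |z| = r):
  p(3) = (4)·3^0 + (-3)·3^1 + (0)·3^2 + (-3)·3^3 + (-1)·3^4 = -167.
  |p(3)| = 167.
Check: |p(3)| = 167 ≤ 175 = M_tri(3). ✓ Equality does not hold at z = 3 (the coefficients have mixed signs, so the terms do not all align in phase there).

M_tri(3) = 175; |p(3)| = 167; equality at z=3: no.


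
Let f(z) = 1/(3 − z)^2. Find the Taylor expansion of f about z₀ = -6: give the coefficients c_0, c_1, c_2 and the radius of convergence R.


Let w = z − z₀, so z = z₀ + w.
Then 3 − z = 3 − (z₀ + w) = (3 − z₀) − w = 9 − w.
f(z) = 1/(9 − w)^2 = (1/(9)^2) · (1 − w/(9))^{−2}.
By the binomial series (1−u)^{−2} = Σ_{n≥0} C(n+1, 1) u^n for |u|<1, with u = w/(9):
  c_n = C(n+1, 1) / (9)^(n+2).
  c_0 = 1/(9)^2 = 1/81.
  c_1 = 2/(9)^3 = 2/729.
  c_2 = 3/(9)^4 = 1/2187.
The series is valid for |w/d| < 1, i.e. |z − z₀| < |d|.
Radius of convergence: R = |3 − z₀| = |9| = 9 (distance from z₀ to the singularity z = 3).

c_0 = 1/81, c_1 = 2/729, c_2 = 1/2187; R = 9.


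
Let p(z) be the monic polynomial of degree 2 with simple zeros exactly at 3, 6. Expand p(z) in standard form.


The polynomial is p(z) = ∏_{α ∈ S} (z − α), where S = {3, 6}.
Expanding the product yields: p(z) = z^2 -9·z + 18.
The resulting polynomial has degree 2 and real coefficients as required.

p(z) = z^2 -9·z + 18.


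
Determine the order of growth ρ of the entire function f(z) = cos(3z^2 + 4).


Write cos(w) = (e^{iw} ± e^{−iw})/(2 or 2i), so |cos(w)| ≤ e^{|w|}. With w = 3z^2 + 4, |w| ≤ 3r^2 + 4 on |z|=r, giving M(r) ≤ e^{3r^2 + 4} and ρ ≤ 2. For the lower bound, choose z on |z|=r with 3z^2 purely imaginary of modulus 3r^2; then |cos(3z^2 + 4)| grows like e^{3r^2}/2, so ρ ≥ 2. Hence ρ = 2.
Therefore ρ = 2.

Order ρ = 2.


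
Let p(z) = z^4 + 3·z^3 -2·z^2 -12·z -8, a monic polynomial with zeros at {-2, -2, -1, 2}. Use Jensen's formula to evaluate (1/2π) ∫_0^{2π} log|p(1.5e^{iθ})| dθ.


Zeros: -2, -2, -1, 2; r = 1.5.
Inside |z| < r: -1. Outside (|z| ≥ r): -2, -2, 2.
p(0) = -8, so log|p(0)| = log(8) = 2.0794.
Apply Jensen: I(r) = log|p(0)| + Σ_k log(r/|z_k|), summed over zeros inside |z| < r.
  log(r/|z_k|) for z_k = -1: log(1.5/1) = 0.4055
  Outside zeros (-2, -2, 2) contribute nothing to the Jensen sum.
Sum over inside zeros: 0.4055.
I(r) = log|p(0)| + (inside sum) = 2.0794 + 0.4055 = 2.4849.
Note: since some zeros are outside |z| ≤ r, the simplified n·log(r) form does NOT apply — only the inside zeros contribute.

I(r) ≈ 2.4849.


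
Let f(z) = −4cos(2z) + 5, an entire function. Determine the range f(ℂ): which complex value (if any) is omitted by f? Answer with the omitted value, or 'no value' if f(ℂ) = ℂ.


Little Picard bounds the complement of f(ℂ) to at most one point.
cos is entire and surjective onto ℂ: for every w ∈ ℂ, cos(ζ) = w has a solution ζ ∈ ℂ (e.g., via the complex inverse arccos). With ζ = 2z this gives z = ζ/(2). Then -4·cos(2z) takes every value in -4·ℂ = ℂ, and adding 5 is a bijection of ℂ. So f is surjective and omits no value. (Note: only on the real line is cos bounded by [−1, 1].)

Omitted value: no value.


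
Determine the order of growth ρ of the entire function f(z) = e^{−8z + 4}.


|e^{−8z + 4}| = e^{Re(-8·z) + 4} ≤ e^{8|z|^1 + 4} = e^{8r^1 + 4} on |z| = r, so ρ ≤ 1. Choosing z on |z|=r so that -8·z is real positive (always possible by picking arg z appropriately) gives |f(z)| = e^{8r^1 + 4}, matching the bound. The additive constant 4 does not affect log log M(r) ~ 1·log r. Hence ρ = 1.
Therefore ρ = 1.

Order ρ = 1.


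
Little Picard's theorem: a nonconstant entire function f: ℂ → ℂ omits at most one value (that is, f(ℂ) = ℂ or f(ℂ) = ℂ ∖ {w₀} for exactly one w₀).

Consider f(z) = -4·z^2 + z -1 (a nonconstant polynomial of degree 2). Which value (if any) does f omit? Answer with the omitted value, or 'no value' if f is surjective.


Little Picard bounds the complement of f(ℂ) to at most one point.
For every w ∈ ℂ, the equation p(z) − w = 0 is a nonconstant polynomial in z and hence has at least one root by the fundamental theorem of algebra. So p is surjective onto ℂ, omitting no value.

Omitted value: no value.


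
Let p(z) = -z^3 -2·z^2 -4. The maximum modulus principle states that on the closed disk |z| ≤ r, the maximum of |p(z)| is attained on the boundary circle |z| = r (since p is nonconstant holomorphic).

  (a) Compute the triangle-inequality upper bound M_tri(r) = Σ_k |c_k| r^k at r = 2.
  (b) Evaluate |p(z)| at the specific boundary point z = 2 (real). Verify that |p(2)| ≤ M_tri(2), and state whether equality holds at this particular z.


Coefficients: c_0 = -4, c_1 = 0, c_2 = -2, c_3 = -1. Radius r = 2.
Part (a). Triangle bound: M_tri(r) = Σ_k |c_k| r^k
  = |-4|·2^0 + |0|·2^1 + |-2|·2^2 + |-1|·2^3
  = 4 + 0 + 8 + 8 = 20.
This bounds M(r) := max_{|z|=r} |p(z)| from above; equality holds iff all terms c_k z^k can be made to align in phase at a single z on |z|=r.
Part (b). At z = 2 (real, on the circle |z| = r):
  p(2) = (-4)·2^0 + (0)·2^1 + (-2)·2^2 + (-1)·2^3 = -20.
  |p(2)| = 20.
Since all nonzero coefficients share the same sign, |p(2)| = 20 = M_tri(2); the triangle bound is attained at z = 2, so in fact M(r) = 20.

M_tri(2) = 20; |p(2)| = 20; equality at z=2: yes.


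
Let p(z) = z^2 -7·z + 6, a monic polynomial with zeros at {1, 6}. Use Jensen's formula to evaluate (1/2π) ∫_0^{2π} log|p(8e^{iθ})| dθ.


Zeros: 1, 6; r = 8.
Inside |z| < r: 1, 6. Outside (|z| ≥ r): ∅.
p(0) = 6, so log|p(0)| = log(6) = 1.7918.
Apply Jensen: I(r) = log|p(0)| + Σ_k log(r/|z_k|), summed over zeros inside |z| < r.
  log(r/|z_k|) for z_k = 1: log(8/1) = 2.0794
  log(r/|z_k|) for z_k = 6: log(8/6) = 0.2877
Sum over inside zeros: 2.3671.
I(r) = log|p(0)| + (inside sum) = 1.7918 + 2.3671 = 4.1589.
Closed form (all zeros inside, monic): I(r) = n·log(r) = 2·log(8) = 4.1589. ✓

I(r) ≈ 4.1589.


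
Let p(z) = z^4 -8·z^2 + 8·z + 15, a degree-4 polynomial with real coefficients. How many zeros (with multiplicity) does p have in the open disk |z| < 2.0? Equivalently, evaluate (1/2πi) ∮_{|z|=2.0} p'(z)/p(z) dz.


The zeros of p are: (2 + 1i), (2 - 1i), -3, -1.
Their magnitudes are: 2.236, 2.236, 3, 1.
Zeros with |z| < R = 2.0: -1.
Count = 1.
By the argument principle, (1/2πi) ∮_{|z|=R} p'(z)/p(z) dz equals exactly this count.

Number of zeros inside |z| < 2.0: 1.


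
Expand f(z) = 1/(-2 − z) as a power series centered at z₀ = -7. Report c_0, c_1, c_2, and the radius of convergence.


Let w = z − z₀, so z = z₀ + w.
Then -2 − z = -2 − (z₀ + w) = (-2 − z₀) − w = 5 − w.
f(z) = 1/(5 − w) = (1/(5)) · 1/(1 − w/(5)) = Σ_{n≥0} w^n / (5)^(n+1).
So c_n = 1/(5)^(n+1):
  c_0 = 1/(5)^1 = 1/5.
  c_1 = 1/(5)^2 = 1/25.
  c_2 = 1/(5)^3 = 1/125.
The series is valid for |w/d| < 1, i.e. |z − z₀| < |d|.
Radius of convergence: R = |-2 − z₀| = |5| = 5 (distance from z₀ to the singularity z = -2).

c_0 = 1/5, c_1 = 1/25, c_2 = 1/125; R = 5.
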